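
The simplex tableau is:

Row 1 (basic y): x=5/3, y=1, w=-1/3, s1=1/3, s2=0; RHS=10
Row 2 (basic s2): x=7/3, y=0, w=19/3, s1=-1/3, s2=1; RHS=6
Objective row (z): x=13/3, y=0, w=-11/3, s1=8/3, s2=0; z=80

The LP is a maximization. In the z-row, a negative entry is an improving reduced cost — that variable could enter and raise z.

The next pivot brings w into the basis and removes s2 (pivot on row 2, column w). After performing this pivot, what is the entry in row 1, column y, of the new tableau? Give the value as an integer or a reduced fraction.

Pivot element is row 2, column w: 19/3.
Normalize row 2: new (row 2, y) = 0/(19/3) = 0.
row 1 ← row 1 − (-1/3)·(new row 2): 1 − (-1/3)·0 = 1.

1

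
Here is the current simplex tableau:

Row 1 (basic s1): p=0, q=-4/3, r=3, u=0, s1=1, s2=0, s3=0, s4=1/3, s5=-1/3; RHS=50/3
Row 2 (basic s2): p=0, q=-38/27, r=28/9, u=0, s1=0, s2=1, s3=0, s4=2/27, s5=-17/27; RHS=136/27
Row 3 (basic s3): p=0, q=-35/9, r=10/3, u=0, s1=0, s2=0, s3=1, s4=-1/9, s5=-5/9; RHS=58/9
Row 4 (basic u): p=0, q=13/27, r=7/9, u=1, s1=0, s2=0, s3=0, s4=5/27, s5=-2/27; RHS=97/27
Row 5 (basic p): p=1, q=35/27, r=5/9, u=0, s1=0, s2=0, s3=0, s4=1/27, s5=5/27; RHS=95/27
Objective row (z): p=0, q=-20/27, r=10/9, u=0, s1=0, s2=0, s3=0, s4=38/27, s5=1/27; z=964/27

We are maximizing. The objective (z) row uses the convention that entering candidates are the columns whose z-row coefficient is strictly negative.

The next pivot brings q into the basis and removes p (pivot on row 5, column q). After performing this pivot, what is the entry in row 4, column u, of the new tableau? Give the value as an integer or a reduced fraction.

Pivot element is row 5, column q: 35/27.
Normalize row 5: new (row 5, u) = 0/(35/27) = 0.
row 4 ← row 4 − (13/27)·(new row 5): 1 − (13/27)·0 = 1.

1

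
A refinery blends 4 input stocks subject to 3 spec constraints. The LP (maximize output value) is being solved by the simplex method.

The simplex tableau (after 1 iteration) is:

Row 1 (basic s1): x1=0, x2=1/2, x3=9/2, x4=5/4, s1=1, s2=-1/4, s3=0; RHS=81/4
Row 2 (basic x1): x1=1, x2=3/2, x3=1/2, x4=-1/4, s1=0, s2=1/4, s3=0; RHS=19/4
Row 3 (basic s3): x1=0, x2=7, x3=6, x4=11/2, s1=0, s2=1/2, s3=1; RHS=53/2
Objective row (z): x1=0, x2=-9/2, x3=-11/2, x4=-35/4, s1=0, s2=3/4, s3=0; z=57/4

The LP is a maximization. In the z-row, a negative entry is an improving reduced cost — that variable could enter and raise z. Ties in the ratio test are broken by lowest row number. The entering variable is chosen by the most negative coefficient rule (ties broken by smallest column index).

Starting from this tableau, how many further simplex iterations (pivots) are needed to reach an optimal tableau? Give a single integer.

pivot: x4 in, s3 out → z = 1241/22
No improving column remains; optimal.

1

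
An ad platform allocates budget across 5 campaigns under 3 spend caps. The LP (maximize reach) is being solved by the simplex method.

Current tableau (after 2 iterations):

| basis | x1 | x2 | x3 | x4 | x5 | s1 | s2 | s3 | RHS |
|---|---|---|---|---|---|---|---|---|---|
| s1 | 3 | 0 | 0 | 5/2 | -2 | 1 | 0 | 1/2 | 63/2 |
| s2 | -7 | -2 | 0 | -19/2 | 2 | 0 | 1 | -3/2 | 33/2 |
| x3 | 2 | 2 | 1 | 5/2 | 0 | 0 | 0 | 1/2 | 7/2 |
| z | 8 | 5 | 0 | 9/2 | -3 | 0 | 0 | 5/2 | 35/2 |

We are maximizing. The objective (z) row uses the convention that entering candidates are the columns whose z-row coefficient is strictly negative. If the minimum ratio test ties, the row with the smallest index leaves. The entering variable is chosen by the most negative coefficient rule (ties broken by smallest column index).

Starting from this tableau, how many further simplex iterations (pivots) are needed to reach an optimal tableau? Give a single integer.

pivot: x5 in, s2 out → z = 169/4
pivot: x4 in, x3 out → z = 559/10
No improving column remains; optimal.

2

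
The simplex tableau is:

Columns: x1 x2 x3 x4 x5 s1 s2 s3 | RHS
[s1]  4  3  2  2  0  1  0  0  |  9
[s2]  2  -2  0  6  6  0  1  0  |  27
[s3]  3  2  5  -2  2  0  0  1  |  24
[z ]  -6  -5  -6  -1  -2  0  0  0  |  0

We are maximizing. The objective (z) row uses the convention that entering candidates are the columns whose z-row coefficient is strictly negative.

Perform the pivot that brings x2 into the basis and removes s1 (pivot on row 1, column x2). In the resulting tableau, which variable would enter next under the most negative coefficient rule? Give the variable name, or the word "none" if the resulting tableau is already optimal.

Pivot element 3. New z-row = old z-row − (-5)·(row 1/3).
Updated z-row coefficients: x1: 2/3, x2: 0, x3: -8/3, x4: 7/3, x5: -2, s1: 5/3, s2: 0, s3: 0.
The most negative is -8/3 in column x3, so x3 would enter next.

x3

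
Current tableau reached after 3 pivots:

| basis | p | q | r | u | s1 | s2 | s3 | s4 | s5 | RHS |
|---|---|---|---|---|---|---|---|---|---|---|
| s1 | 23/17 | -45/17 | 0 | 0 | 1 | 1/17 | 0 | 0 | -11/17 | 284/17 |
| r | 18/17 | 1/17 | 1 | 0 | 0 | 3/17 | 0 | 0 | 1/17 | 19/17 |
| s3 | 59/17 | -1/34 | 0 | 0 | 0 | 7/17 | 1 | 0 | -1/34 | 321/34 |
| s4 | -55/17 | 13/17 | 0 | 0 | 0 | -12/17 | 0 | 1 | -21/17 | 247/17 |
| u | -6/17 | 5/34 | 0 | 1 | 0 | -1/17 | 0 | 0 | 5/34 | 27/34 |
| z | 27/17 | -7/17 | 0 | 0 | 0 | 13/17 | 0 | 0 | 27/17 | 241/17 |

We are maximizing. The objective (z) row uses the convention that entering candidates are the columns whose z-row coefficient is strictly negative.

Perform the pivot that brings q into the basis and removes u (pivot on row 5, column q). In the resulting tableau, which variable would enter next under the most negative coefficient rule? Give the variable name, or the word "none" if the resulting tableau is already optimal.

Pivot element 5/34. New z-row = old z-row − (-7/17)·(row 5/(5/34)).
Updated z-row coefficients: p: 3/5, q: 0, r: 0, u: 14/5, s1: 0, s2: 3/5, s3: 0, s4: 0, s5: 2.
No coefficient is strictly negative; the tableau after this pivot is optimal.

none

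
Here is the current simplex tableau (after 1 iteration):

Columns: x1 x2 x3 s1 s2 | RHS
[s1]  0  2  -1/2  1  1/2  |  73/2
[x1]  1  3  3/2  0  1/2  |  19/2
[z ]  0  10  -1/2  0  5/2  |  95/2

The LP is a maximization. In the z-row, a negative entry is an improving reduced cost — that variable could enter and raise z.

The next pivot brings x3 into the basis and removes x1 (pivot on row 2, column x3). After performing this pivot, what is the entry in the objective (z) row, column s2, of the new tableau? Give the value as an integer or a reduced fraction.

Pivot element is row 2, column x3: 3/2.
Normalize row 2: new (row 2, s2) = (1/2)/(3/2) = 1/3.
z-row ← z-row − (-1/2)·(new row 2): 5/2 − (-1/2)·(1/3) = 8/3.

8/3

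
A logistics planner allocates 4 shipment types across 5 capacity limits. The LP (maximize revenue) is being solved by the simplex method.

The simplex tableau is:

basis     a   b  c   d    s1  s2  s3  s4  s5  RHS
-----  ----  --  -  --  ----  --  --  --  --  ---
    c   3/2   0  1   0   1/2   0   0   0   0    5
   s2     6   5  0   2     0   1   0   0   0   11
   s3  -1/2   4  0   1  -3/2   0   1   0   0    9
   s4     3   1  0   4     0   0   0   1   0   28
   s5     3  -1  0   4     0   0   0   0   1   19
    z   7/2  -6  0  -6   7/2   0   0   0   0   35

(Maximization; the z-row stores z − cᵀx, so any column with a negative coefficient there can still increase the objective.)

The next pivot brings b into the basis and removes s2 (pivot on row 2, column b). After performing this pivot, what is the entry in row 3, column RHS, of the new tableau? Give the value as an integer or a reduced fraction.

Pivot element is row 2, column b: 5.
Normalize row 2: new (row 2, RHS) = 11/5 = 11/5.
row 3 ← row 3 − 4·(new row 2): 9 − 4·(11/5) = 1/5.

1/5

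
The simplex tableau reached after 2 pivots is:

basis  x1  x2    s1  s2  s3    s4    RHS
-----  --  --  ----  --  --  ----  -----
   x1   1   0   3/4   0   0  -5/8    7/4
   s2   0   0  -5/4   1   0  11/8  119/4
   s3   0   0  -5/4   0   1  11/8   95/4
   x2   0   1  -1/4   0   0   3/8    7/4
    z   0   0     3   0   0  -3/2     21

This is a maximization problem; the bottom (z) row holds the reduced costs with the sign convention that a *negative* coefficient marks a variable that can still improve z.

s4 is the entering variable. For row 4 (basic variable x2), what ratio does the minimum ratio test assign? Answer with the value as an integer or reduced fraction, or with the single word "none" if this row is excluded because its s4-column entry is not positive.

14/3

Ratio = RHS / (s4 entry) = (7/4) / (3/8) = 14/3.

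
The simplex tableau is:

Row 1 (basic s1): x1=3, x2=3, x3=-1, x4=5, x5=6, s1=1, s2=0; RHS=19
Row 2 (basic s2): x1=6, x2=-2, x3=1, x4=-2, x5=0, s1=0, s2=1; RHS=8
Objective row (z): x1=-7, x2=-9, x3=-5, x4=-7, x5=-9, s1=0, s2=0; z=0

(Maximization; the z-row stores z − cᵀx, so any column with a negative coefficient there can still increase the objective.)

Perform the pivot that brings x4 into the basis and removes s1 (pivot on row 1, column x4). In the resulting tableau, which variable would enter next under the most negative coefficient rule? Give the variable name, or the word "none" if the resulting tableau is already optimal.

x3

Pivot element 5. New z-row = old z-row − (-7)·(row 1/5).
Updated z-row coefficients: x1: -14/5, x2: -24/5, x3: -32/5, x4: 0, x5: -3/5, s1: 7/5, s2: 0.
The most negative is -32/5 in column x3, so x3 would enter next.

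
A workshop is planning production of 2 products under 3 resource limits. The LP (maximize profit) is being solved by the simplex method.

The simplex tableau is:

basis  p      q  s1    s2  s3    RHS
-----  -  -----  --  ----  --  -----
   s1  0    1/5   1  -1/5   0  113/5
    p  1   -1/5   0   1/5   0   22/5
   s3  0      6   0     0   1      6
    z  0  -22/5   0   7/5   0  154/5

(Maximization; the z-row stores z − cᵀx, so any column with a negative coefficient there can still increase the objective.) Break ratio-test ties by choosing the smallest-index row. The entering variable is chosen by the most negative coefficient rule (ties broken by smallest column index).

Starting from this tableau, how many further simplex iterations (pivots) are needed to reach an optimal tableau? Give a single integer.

pivot: q in, s3 out → z = 176/5
No improving column remains; optimal.

1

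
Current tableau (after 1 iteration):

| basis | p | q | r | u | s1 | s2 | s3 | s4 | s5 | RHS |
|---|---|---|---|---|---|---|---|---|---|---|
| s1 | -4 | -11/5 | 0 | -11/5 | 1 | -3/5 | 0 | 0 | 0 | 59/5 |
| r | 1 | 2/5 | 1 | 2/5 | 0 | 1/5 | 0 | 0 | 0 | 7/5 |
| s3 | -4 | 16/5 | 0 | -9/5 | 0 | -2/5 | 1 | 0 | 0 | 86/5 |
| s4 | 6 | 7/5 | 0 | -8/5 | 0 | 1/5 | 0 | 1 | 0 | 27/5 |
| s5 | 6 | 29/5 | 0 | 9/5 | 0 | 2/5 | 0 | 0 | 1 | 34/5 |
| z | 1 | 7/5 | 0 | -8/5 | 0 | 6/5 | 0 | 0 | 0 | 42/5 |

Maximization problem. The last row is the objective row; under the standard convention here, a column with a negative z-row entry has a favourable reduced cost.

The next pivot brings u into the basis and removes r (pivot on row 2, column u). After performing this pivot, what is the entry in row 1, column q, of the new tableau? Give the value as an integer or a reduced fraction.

Pivot element is row 2, column u: 2/5.
Normalize row 2: new (row 2, q) = (2/5)/(2/5) = 1.
row 1 ← row 1 − (-11/5)·(new row 2): -11/5 − (-11/5)·1 = 0.

0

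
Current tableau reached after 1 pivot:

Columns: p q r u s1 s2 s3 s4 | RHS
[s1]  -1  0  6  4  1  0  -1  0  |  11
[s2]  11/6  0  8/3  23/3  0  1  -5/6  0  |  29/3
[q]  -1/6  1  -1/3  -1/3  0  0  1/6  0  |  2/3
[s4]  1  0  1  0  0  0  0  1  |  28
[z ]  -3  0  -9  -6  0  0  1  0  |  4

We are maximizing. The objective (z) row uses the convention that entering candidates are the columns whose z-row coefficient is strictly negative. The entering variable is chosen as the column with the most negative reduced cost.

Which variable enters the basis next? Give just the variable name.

r

Objective-row coefficients: p: -3, q: 0, r: -9, u: -6, s1: 0, s2: 0, s3: 1, s4: 0.
The most negative is -9 in column r, so r enters.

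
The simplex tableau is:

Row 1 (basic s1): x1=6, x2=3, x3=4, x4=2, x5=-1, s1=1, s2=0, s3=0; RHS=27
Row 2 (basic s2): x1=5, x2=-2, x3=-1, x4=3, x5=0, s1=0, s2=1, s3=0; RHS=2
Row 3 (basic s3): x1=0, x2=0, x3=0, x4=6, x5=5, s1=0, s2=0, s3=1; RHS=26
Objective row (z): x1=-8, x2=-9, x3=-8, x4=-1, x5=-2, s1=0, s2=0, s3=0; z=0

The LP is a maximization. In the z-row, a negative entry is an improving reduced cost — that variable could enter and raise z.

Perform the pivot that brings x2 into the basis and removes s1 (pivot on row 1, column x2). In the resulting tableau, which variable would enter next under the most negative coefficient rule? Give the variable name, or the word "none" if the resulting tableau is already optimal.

Pivot element 3. New z-row = old z-row − (-9)·(row 1/3).
Updated z-row coefficients: x1: 10, x2: 0, x3: 4, x4: 5, x5: -5, s1: 3, s2: 0, s3: 0.
The most negative is -5 in column x5, so x5 would enter next.

x5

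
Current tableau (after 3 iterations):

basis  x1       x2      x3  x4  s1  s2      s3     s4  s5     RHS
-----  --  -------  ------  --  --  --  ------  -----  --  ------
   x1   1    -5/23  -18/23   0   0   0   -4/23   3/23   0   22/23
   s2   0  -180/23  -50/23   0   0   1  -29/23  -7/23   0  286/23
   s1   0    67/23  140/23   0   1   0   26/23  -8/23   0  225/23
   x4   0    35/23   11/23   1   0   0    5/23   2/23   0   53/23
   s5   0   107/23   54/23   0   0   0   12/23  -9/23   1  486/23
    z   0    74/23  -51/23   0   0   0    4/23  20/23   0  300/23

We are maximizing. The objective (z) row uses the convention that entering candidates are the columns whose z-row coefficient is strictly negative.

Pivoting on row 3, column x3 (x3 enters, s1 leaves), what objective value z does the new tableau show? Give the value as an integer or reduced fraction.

Minimum ratio for x3: (225/23)/(140/23) = 45/28.
z changes by −(z-row coeff of x3)·ratio = −(-51/23)·(45/28) = 2295/644.
New z = 300/23 + (2295/644) = 465/28.

465/28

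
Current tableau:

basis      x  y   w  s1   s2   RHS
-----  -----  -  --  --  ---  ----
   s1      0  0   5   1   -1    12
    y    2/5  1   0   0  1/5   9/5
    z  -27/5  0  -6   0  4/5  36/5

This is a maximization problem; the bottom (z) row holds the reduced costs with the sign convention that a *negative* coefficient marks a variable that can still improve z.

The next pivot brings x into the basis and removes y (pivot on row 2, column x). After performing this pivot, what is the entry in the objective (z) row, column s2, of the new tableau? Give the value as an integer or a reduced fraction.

7/2

Pivot element is row 2, column x: 2/5.
Normalize row 2: new (row 2, s2) = (1/5)/(2/5) = 1/2.
z-row ← z-row − (-27/5)·(new row 2): 4/5 − (-27/5)·(1/2) = 7/2.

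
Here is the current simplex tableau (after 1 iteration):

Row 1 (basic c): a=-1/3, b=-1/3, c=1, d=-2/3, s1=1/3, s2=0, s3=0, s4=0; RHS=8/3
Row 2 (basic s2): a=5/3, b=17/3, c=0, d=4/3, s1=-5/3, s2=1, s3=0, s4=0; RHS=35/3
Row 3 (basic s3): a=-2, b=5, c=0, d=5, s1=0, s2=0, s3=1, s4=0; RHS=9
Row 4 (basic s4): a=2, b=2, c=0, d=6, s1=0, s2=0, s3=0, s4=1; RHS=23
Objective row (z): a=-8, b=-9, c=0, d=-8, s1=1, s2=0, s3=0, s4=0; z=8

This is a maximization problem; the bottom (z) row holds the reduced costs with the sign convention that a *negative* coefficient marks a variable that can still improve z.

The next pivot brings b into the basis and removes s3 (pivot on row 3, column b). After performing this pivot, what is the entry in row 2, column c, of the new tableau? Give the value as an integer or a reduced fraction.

Pivot element is row 3, column b: 5.
Normalize row 3: new (row 3, c) = 0/5 = 0.
row 2 ← row 2 − (17/3)·(new row 3): 0 − (17/3)·0 = 0.

0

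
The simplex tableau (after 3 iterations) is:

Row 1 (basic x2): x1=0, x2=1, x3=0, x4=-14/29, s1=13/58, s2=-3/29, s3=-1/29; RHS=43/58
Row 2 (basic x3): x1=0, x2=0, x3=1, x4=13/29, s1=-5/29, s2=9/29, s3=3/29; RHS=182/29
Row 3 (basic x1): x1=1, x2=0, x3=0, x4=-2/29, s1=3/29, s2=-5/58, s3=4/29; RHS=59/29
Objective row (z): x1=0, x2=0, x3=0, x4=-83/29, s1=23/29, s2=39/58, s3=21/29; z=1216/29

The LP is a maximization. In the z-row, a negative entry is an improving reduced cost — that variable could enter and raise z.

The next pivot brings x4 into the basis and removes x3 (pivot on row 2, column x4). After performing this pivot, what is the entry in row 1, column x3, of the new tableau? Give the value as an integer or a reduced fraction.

Pivot element is row 2, column x4: 13/29.
Normalize row 2: new (row 2, x3) = 1/(13/29) = 29/13.
row 1 ← row 1 − (-14/29)·(new row 2): 0 − (-14/29)·(29/13) = 14/13.

14/13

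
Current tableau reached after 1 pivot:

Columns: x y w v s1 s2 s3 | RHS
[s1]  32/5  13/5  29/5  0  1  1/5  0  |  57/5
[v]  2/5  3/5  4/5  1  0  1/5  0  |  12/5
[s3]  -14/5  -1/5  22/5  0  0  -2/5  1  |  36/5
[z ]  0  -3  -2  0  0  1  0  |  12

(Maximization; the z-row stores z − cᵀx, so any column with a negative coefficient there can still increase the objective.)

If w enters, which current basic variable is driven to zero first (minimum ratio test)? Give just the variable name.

s3

Ratios: row 1 (s1): (57/5)/(29/5) = 57/29; row 2 (v): (12/5)/(4/5) = 3; row 3 (s3): (36/5)/(22/5) = 18/11.
Minimum ratio 18/11 is in the s3 row, so s3 leaves.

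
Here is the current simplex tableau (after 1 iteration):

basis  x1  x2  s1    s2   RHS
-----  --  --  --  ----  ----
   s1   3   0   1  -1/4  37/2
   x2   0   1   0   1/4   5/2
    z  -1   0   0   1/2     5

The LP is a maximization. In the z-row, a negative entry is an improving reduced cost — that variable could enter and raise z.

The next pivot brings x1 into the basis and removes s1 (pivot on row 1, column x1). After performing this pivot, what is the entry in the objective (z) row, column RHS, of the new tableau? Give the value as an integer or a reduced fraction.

67/6

Pivot element is row 1, column x1: 3.
Normalize row 1: new (row 1, RHS) = (37/2)/3 = 37/6.
z-row ← z-row − (-1)·(new row 1): 5 − (-1)·(37/6) = 67/6.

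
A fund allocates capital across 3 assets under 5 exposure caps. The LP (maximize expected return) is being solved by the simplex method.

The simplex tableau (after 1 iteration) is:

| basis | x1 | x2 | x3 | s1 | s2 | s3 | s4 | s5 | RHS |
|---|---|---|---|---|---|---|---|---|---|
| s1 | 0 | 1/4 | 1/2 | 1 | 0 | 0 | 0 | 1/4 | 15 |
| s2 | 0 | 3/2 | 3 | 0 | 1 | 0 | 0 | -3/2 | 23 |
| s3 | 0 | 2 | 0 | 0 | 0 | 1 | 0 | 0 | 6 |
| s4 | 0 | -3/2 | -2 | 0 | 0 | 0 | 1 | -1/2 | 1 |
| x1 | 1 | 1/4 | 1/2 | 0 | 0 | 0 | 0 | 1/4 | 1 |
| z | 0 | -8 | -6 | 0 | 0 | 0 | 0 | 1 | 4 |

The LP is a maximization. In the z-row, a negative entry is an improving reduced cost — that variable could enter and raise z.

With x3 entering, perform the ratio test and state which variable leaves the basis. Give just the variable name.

Ratios: row 1 (s1): 15/(1/2) = 30; row 2 (s2): 23/3 = 23/3; row 3 (s3): entry 0 ≤ 0, skip; row 4 (s4): entry -2 ≤ 0, skip; row 5 (x1): 1/(1/2) = 2.
Minimum ratio 2 is in the x1 row, so x1 leaves.

x1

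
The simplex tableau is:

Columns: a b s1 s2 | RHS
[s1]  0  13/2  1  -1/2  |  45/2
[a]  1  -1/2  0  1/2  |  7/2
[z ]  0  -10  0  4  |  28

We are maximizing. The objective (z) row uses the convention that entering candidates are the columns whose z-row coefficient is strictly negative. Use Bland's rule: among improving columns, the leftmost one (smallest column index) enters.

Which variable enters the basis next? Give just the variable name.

b

Objective-row coefficients: a: 0, b: -10, s1: 0, s2: 4.
Improving columns: b. Bland's rule picks the smallest column index → b.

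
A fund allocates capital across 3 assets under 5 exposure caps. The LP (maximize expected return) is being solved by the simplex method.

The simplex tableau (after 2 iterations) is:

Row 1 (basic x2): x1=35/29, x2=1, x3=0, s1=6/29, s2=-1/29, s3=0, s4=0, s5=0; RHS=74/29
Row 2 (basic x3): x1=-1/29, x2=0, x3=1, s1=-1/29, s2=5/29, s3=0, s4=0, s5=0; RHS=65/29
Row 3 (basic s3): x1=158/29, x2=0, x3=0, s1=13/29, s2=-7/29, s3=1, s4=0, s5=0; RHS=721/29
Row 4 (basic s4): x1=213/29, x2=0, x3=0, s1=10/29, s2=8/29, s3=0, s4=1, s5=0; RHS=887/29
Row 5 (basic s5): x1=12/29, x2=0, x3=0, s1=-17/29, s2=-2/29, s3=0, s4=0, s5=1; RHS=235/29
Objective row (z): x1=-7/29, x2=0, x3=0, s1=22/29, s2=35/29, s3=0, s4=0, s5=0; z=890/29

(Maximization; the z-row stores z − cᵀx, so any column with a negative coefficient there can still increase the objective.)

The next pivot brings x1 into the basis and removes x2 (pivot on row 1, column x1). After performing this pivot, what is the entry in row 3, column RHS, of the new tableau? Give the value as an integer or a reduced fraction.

467/35

Pivot element is row 1, column x1: 35/29.
Normalize row 1: new (row 1, RHS) = (74/29)/(35/29) = 74/35.
row 3 ← row 3 − (158/29)·(new row 1): 721/29 − (158/29)·(74/35) = 467/35.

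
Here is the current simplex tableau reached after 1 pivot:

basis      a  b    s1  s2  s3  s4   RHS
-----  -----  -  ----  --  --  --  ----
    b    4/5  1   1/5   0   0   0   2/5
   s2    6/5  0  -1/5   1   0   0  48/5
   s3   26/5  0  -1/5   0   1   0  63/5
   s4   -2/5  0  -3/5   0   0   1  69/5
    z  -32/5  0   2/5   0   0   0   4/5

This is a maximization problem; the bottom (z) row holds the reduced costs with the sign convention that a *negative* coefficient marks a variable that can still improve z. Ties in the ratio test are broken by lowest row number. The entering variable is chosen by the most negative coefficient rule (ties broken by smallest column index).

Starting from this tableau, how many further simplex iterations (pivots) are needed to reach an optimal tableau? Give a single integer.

pivot: a in, b out → z = 4
No improving column remains; optimal.

1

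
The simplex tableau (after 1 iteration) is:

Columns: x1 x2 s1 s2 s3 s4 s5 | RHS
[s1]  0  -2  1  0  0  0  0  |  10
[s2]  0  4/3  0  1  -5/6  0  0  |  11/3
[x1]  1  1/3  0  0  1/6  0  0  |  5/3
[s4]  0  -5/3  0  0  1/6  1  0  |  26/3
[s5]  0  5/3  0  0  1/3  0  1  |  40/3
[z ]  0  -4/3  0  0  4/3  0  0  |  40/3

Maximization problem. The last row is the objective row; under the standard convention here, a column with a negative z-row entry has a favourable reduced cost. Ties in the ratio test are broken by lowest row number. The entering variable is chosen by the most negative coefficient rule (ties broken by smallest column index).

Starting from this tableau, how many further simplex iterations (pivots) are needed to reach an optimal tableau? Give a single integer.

1

pivot: x2 in, s2 out → z = 17
No improving column remains; optimal.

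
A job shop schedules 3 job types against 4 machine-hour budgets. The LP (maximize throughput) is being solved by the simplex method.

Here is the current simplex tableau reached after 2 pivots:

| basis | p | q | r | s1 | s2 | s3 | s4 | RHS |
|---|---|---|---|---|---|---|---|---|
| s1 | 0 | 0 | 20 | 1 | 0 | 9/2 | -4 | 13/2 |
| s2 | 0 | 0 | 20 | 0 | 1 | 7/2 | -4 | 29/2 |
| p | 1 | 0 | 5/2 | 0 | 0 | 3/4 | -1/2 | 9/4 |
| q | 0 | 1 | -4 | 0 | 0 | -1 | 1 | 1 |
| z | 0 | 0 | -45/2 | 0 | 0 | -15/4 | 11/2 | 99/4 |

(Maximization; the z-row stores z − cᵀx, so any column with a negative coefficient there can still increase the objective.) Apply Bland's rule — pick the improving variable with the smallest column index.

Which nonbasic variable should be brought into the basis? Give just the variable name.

Objective-row coefficients: p: 0, q: 0, r: -45/2, s1: 0, s2: 0, s3: -15/4, s4: 11/2.
Improving columns: r, s3. Bland's rule picks the smallest column index → r.

r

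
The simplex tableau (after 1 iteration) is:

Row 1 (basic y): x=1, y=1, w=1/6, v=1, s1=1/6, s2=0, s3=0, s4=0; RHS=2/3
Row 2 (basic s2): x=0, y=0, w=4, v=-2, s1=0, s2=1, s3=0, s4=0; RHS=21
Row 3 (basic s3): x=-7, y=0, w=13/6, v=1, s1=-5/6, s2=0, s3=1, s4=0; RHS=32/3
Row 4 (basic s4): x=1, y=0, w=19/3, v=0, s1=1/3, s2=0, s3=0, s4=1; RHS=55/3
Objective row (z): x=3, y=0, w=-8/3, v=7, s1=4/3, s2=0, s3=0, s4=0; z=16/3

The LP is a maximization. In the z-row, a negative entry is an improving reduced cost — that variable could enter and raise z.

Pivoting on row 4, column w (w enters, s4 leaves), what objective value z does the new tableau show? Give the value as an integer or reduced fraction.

Minimum ratio for w: (55/3)/(19/3) = 55/19.
z changes by −(z-row coeff of w)·ratio = −(-8/3)·(55/19) = 440/57.
New z = 16/3 + (440/57) = 248/19.

248/19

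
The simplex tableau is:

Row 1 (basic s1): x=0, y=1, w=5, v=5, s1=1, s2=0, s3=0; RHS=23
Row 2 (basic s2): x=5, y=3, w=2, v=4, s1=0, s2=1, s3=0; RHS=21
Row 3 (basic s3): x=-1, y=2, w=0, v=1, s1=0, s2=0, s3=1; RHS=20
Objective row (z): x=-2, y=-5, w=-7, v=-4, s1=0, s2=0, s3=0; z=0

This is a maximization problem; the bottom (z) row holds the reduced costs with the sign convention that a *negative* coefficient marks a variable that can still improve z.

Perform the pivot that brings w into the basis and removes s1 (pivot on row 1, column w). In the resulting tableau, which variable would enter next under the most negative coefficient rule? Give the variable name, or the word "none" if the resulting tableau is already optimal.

y

Pivot element 5. New z-row = old z-row − (-7)·(row 1/5).
Updated z-row coefficients: x: -2, y: -18/5, w: 0, v: 3, s1: 7/5, s2: 0, s3: 0.
The most negative is -18/5 in column y, so y would enter next.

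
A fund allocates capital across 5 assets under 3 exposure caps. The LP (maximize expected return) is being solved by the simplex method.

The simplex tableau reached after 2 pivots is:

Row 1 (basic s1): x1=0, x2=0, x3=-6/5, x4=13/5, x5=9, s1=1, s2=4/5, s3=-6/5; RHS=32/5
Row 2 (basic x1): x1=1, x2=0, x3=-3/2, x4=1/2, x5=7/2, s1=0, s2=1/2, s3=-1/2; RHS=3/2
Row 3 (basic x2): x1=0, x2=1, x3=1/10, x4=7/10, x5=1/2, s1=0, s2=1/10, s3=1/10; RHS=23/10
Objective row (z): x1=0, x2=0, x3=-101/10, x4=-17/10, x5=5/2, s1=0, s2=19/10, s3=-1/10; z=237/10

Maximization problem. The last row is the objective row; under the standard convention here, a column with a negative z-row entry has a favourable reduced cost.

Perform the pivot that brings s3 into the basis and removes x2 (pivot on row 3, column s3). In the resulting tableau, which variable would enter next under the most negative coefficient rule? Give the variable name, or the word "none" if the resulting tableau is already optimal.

x3

Pivot element 1/10. New z-row = old z-row − (-1/10)·(row 3/(1/10)).
Updated z-row coefficients: x1: 0, x2: 1, x3: -10, x4: -1, x5: 3, s1: 0, s2: 2, s3: 0.
The most negative is -10 in column x3, so x3 would enter next.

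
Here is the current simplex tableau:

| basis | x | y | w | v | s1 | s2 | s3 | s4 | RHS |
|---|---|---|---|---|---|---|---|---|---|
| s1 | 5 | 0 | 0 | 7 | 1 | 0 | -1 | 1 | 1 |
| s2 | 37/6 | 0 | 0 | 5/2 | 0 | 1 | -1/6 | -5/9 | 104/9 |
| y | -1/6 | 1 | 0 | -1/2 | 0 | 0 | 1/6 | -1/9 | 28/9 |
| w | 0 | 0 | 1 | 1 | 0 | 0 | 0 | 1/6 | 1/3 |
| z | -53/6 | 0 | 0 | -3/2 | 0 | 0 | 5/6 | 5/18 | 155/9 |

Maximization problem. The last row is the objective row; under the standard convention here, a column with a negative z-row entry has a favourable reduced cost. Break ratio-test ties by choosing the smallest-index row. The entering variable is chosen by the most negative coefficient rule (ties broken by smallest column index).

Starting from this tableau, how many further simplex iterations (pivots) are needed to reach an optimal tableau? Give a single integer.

pivot: x in, s1 out → z = 1709/90
pivot: s3 in, s2 out → z = 1345/48
No improving column remains; optimal.

2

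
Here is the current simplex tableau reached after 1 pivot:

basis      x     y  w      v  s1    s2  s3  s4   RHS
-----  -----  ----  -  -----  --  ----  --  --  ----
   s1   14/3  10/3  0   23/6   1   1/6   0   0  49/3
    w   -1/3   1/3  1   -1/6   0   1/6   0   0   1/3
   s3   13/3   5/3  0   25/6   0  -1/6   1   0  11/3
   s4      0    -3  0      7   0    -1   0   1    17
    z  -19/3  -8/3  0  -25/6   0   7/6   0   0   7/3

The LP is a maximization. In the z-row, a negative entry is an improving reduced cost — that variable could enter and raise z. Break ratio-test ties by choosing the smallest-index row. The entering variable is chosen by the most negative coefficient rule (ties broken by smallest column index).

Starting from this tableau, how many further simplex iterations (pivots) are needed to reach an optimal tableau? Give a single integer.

pivot: x in, s3 out → z = 100/13
pivot: y in, w out → z = 8
No improving column remains; optimal.

2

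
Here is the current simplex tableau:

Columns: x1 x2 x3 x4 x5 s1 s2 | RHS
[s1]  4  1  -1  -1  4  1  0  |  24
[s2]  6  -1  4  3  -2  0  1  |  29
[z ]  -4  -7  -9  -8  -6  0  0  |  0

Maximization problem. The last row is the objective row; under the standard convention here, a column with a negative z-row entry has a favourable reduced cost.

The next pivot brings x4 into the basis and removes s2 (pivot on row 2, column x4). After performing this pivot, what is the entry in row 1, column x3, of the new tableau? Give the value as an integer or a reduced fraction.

Pivot element is row 2, column x4: 3.
Normalize row 2: new (row 2, x3) = 4/3 = 4/3.
row 1 ← row 1 − (-1)·(new row 2): -1 − (-1)·(4/3) = 1/3.

1/3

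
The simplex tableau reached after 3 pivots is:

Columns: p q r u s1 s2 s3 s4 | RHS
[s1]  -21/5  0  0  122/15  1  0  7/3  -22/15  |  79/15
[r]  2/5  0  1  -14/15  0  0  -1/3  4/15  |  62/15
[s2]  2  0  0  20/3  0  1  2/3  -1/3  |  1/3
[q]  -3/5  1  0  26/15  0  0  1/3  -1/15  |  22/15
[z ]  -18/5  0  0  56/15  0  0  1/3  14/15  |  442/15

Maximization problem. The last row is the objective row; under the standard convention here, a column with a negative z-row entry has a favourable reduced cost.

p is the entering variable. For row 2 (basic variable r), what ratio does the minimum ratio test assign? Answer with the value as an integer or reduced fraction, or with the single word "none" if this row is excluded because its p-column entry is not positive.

31/3

Ratio = RHS / (p entry) = (62/15) / (2/5) = 31/3.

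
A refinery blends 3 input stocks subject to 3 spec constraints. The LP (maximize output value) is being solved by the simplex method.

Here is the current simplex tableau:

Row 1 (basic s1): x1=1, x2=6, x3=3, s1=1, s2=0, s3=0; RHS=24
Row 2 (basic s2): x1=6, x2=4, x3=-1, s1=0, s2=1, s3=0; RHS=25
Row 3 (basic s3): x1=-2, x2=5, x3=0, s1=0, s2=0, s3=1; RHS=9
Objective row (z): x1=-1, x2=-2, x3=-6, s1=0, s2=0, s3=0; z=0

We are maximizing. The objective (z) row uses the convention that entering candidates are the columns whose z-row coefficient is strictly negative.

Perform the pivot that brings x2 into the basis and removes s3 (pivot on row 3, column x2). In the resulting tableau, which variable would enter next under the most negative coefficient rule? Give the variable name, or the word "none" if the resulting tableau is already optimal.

Pivot element 5. New z-row = old z-row − (-2)·(row 3/5).
Updated z-row coefficients: x1: -9/5, x2: 0, x3: -6, s1: 0, s2: 0, s3: 2/5.
The most negative is -6 in column x3, so x3 would enter next.

x3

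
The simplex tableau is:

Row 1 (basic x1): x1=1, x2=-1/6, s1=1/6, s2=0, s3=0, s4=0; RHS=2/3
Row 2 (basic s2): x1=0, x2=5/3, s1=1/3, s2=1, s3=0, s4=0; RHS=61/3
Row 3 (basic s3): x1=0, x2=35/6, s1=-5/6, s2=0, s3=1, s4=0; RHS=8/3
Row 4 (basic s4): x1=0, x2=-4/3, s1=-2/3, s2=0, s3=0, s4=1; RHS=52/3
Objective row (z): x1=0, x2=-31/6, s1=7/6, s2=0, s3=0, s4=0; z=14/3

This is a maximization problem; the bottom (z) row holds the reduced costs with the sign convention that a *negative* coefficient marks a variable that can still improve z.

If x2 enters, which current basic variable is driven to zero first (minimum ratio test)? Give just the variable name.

Ratios: row 1 (x1): entry -1/6 ≤ 0, skip; row 2 (s2): (61/3)/(5/3) = 61/5; row 3 (s3): (8/3)/(35/6) = 16/35; row 4 (s4): entry -4/3 ≤ 0, skip.
Minimum ratio 16/35 is in the s3 row, so s3 leaves.

s3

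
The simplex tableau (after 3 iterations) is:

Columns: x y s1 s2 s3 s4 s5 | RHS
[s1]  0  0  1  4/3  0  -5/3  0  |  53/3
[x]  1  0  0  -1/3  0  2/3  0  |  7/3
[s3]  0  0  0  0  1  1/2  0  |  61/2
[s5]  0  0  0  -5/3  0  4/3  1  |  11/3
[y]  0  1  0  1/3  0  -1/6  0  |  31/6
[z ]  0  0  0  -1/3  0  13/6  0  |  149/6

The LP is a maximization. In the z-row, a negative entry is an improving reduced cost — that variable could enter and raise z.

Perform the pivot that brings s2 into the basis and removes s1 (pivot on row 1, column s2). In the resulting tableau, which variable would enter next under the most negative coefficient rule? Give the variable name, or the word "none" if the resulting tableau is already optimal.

none

Pivot element 4/3. New z-row = old z-row − (-1/3)·(row 1/(4/3)).
Updated z-row coefficients: x: 0, y: 0, s1: 1/4, s2: 0, s3: 0, s4: 7/4, s5: 0.
No coefficient is strictly negative; the tableau after this pivot is optimal.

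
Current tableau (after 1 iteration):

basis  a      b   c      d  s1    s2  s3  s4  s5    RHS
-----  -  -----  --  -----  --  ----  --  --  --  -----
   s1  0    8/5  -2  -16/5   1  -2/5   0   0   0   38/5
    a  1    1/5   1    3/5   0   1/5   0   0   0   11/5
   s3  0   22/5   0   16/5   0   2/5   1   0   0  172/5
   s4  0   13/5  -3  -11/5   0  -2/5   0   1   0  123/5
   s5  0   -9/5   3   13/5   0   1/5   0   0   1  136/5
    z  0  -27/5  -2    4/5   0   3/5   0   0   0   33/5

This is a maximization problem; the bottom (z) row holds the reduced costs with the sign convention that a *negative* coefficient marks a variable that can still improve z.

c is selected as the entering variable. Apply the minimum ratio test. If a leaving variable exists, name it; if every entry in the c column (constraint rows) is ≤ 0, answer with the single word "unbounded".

a

Ratios: row 1 (s1): entry -2 ≤ 0, skip; row 2 (a): (11/5)/1 = 11/5; row 3 (s3): entry 0 ≤ 0, skip; row 4 (s4): entry -3 ≤ 0, skip; row 5 (s5): (136/5)/3 = 136/15.
Minimum ratio is in the a row, so a leaves.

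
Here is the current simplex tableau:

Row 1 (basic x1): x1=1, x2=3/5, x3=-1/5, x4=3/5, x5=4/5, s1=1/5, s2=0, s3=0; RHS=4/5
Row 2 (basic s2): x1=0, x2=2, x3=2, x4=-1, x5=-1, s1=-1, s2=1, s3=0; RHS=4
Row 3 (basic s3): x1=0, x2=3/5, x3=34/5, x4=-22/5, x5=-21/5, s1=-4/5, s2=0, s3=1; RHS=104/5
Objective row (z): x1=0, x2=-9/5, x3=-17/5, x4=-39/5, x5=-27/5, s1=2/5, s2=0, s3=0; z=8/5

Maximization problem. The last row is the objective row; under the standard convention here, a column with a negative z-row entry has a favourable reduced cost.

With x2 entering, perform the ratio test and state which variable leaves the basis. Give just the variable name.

x1

Ratios: row 1 (x1): (4/5)/(3/5) = 4/3; row 2 (s2): 4/2 = 2; row 3 (s3): (104/5)/(3/5) = 104/3.
Minimum ratio 4/3 is in the x1 row, so x1 leaves.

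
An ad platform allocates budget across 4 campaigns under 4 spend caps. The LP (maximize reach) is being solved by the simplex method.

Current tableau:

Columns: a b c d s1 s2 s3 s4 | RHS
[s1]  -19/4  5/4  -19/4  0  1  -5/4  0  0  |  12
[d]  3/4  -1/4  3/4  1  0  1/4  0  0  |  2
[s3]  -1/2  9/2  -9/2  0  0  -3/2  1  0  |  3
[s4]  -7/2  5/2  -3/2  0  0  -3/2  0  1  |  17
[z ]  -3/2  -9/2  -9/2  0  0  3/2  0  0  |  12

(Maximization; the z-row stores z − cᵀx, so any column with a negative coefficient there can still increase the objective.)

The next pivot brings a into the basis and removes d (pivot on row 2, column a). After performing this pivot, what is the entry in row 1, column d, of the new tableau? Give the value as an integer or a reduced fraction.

Pivot element is row 2, column a: 3/4.
Normalize row 2: new (row 2, d) = 1/(3/4) = 4/3.
row 1 ← row 1 − (-19/4)·(new row 2): 0 − (-19/4)·(4/3) = 19/3.

19/3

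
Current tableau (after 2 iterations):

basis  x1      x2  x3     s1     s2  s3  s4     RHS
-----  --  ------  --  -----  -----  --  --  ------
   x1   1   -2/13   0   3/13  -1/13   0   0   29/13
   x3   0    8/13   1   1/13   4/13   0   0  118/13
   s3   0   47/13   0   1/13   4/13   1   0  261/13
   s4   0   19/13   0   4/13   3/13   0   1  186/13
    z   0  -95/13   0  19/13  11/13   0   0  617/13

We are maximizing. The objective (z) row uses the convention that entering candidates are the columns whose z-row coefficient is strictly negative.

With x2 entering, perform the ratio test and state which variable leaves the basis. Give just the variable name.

s3

Ratios: row 1 (x1): entry -2/13 ≤ 0, skip; row 2 (x3): (118/13)/(8/13) = 59/4; row 3 (s3): (261/13)/(47/13) = 261/47; row 4 (s4): (186/13)/(19/13) = 186/19.
Minimum ratio 261/47 is in the s3 row, so s3 leaves.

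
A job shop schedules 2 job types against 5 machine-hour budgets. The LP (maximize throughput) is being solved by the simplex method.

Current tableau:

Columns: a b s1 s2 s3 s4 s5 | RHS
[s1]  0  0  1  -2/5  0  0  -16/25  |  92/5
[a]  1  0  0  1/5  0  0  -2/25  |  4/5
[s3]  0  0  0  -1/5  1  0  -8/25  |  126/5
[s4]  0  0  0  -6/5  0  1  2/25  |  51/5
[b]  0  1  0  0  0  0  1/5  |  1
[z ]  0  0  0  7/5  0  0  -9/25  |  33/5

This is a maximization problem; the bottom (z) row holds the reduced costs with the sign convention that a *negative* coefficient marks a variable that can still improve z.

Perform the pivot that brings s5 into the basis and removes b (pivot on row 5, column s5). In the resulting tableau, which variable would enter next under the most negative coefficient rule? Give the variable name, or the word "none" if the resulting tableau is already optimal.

none

Pivot element 1/5. New z-row = old z-row − (-9/25)·(row 5/(1/5)).
Updated z-row coefficients: a: 0, b: 9/5, s1: 0, s2: 7/5, s3: 0, s4: 0, s5: 0.
No coefficient is strictly negative; the tableau after this pivot is optimal.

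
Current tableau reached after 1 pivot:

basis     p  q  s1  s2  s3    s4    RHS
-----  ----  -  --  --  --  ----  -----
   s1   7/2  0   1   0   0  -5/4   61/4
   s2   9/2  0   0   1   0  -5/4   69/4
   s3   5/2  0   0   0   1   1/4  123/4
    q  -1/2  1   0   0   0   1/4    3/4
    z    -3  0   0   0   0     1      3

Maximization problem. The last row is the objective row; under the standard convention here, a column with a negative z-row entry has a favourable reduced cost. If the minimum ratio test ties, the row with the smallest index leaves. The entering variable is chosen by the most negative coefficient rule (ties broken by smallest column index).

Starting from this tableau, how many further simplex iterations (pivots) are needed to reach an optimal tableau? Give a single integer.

1

pivot: p in, s2 out → z = 29/2
No improving column remains; optimal.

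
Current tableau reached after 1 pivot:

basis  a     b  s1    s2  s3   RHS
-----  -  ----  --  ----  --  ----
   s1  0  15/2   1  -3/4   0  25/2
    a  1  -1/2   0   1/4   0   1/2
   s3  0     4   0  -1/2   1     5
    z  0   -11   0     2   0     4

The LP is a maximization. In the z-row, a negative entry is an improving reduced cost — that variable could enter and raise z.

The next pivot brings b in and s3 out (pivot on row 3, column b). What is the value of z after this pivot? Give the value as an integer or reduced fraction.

Minimum ratio for b: 5/4 = 5/4.
z changes by −(z-row coeff of b)·ratio = −(-11)·(5/4) = 55/4.
New z = 4 + (55/4) = 71/4.

71/4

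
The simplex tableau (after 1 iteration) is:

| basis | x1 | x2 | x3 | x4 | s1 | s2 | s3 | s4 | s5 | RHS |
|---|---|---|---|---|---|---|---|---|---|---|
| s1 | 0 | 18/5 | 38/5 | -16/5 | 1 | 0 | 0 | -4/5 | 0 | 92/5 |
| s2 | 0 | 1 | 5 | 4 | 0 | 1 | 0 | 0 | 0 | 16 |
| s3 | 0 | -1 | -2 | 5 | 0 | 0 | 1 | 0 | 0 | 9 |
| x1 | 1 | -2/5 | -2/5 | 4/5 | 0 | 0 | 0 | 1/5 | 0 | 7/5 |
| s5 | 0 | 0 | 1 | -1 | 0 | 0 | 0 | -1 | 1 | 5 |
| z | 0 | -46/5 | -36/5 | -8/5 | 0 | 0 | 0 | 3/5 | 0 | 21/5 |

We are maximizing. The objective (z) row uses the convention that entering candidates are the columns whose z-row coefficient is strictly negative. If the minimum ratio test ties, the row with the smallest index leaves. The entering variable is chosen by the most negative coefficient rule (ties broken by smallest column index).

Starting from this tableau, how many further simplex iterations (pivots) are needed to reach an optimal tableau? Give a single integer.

3

pivot: x2 in, s1 out → z = 461/9
pivot: x4 in, s2 out → z = 73
pivot: s4 in, x1 out → z = 100
No improving column remains; optimal.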